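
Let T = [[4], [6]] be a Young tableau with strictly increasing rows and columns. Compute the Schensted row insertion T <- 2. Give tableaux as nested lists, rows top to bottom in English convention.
[[2], [4], [6]]

In row 1, 2 replaces 4 (the leftmost entry greater than 2); 4 is bumped to row 2. In row 2, 4 replaces 6 (the leftmost entry greater than 4); 6 is bumped to row 3. 6 starts a new row 3. The new tableau is [[2], [4], [6]].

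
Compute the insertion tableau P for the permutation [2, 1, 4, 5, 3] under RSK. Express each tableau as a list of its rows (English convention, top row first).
P = [[1, 3, 5], [2, 4]]

After inserting 2: P = [[2]].
After inserting 1: P = [[1], [2]].
After inserting 4: P = [[1, 4], [2]].
After inserting 5: P = [[1, 4, 5], [2]].
After inserting 3: P = [[1, 3, 5], [2, 4]].

So P = [[1, 3, 5], [2, 4]].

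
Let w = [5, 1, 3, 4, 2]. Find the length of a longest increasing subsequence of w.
3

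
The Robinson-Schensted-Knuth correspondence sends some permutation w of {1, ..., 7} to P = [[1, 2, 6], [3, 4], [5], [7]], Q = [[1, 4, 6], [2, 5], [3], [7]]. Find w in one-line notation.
Reverse the RSK construction: for i from n down to 1, find the cell of Q containing i, remove the entry at that cell from P, and reverse-bump it up through P; the value ejected from row 1 is w(i).

Step i=7: Q has 7 at row 4, column 1; remove 7 from row 4 of P and reverse-bump: 7 enters row 3 and ejects 5; 5 enters row 2 and ejects 4; 4 enters row 1 and ejects 2. So w(7) = 2. P is now [[1, 4, 6], [3, 5], [7]].
Step i=6: Q has 6 at row 1, column 3; remove that cell from P, ejecting 6. So w(6) = 6. P is now [[1, 4], [3, 5], [7]].
Step i=5: Q has 5 at row 2, column 2; remove 5 from row 2 of P and reverse-bump: 5 enters row 1 and ejects 4. So w(5) = 4. P is now [[1, 5], [3], [7]].
Step i=4: Q has 4 at row 1, column 2; remove that cell from P, ejecting 5. So w(4) = 5. P is now [[1], [3], [7]].
Step i=3: Q has 3 at row 3, column 1; remove 7 from row 3 of P and reverse-bump: 7 enters row 2 and ejects 3; 3 enters row 1 and ejects 1. So w(3) = 1. P is now [[3], [7]].
Step i=2: Q has 2 at row 2, column 1; remove 7 from row 2 of P and reverse-bump: 7 enters row 1 and ejects 3. So w(2) = 3. P is now [[7]].
Step i=1: Q has 1 at row 1, column 1; remove that cell from P, ejecting 7. So w(1) = 7. P is now [].

So w = 7 3 1 5 4 6 2.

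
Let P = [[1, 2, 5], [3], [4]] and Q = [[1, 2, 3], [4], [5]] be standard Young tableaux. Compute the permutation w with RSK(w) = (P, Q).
Reverse the RSK construction: for i from n down to 1, find the cell of Q containing i, remove the entry at that cell from P, and reverse-bump it up through P; the value ejected from row 1 is w(i).

Step i=5: Q has 5 at row 3, column 1; remove 4 from row 3 of P and reverse-bump: 4 enters row 2 and ejects 3; 3 enters row 1 and ejects 2. So w(5) = 2. P is now [[1, 3, 5], [4]].
Step i=4: Q has 4 at row 2, column 1; remove 4 from row 2 of P and reverse-bump: 4 enters row 1 and ejects 3. So w(4) = 3. P is now [[1, 4, 5]].
Step i=3: Q has 3 at row 1, column 3; remove that cell from P, ejecting 5. So w(3) = 5. P is now [[1, 4]].
Step i=2: Q has 2 at row 1, column 2; remove that cell from P, ejecting 4. So w(2) = 4. P is now [[1]].
Step i=1: Q has 1 at row 1, column 1; remove that cell from P, ejecting 1. So w(1) = 1. P is now [].

So w = 1 4 5 3 2.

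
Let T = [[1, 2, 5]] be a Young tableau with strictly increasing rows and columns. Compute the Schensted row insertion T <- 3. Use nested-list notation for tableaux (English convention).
In row 1, 3 replaces 5 (the leftmost entry greater than 3); 5 is bumped to row 2. 5 starts a new row 2. The new tableau is [[1, 2, 3], [5]].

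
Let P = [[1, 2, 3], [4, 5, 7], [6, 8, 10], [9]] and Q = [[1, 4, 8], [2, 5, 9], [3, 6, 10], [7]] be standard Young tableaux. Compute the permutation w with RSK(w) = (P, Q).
Reverse RSK: for i = n, n-1, ..., 1, locate i in Q, remove the corresponding corner cell from P, and reverse-bump its entry up through P; the value ejected from row 1 is w(i).

So w = 6 4 1 9 8 5 2 10 7 3.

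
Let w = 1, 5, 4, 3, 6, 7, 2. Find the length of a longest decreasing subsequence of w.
4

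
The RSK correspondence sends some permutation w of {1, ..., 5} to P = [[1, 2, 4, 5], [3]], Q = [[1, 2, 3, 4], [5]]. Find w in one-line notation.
Reverse the RSK construction: for i from n down to 1, find the cell of Q containing i, remove the entry at that cell from P, and reverse-bump it up through P; the value ejected from row 1 is w(i).

Step i=5: Q has 5 at row 2, column 1; remove 3 from row 2 of P and reverse-bump: 3 enters row 1 and ejects 2. So w(5) = 2. P is now [[1, 3, 4, 5]].
Step i=4: Q has 4 at row 1, column 4; remove that cell from P, ejecting 5. So w(4) = 5. P is now [[1, 3, 4]].
Step i=3: Q has 3 at row 1, column 3; remove that cell from P, ejecting 4. So w(3) = 4. P is now [[1, 3]].
Step i=2: Q has 2 at row 1, column 2; remove that cell from P, ejecting 3. So w(2) = 3. P is now [[1]].
Step i=1: Q has 1 at row 1, column 1; remove that cell from P, ejecting 1. So w(1) = 1. P is now [].

So w = 1 3 4 5 2.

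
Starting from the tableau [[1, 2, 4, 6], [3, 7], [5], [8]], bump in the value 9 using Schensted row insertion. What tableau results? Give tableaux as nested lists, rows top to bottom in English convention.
[[1, 2, 4, 6, 9], [3, 7], [5], [8]]

9 is larger than every entry of row 1, so it is appended to row 1. The new tableau is [[1, 2, 4, 6, 9], [3, 7], [5], [8]].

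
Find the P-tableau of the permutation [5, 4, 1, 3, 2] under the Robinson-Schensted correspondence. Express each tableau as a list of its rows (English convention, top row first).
P = [[1, 2], [3], [4], [5]]

Insert 5: appended to row 1. P = [[5]].
Insert 4: 4 bumps 5 from row 1; 5 starts row 2. P = [[4], [5]].
Insert 1: 1 bumps 4 from row 1; 4 bumps 5 from row 2; 5 starts row 3. P = [[1], [4], [5]].
Insert 3: appended to row 1. P = [[1, 3], [4], [5]].
Insert 2: 2 bumps 3 from row 1; 3 bumps 4 from row 2; 4 bumps 5 from row 3; 5 starts row 4. P = [[1, 2], [3], [4], [5]].

So P = [[1, 2], [3], [4], [5]].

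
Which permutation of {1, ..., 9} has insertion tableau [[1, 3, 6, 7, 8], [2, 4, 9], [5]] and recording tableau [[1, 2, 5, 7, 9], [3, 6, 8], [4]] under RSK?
2 5 4 1 6 3 9 7 8

Reverse the RSK construction: for i from n down to 1, find the cell of Q containing i, remove the entry at that cell from P, and reverse-bump it up through P; the value ejected from row 1 is w(i).

Step i=9: Q has 9 at row 1, column 5; remove that cell from P, ejecting 8. So w(9) = 8. P is now [[1, 3, 6, 7], [2, 4, 9], [5]].
Step i=8: Q has 8 at row 2, column 3; remove 9 from row 2 of P and reverse-bump: 9 enters row 1 and ejects 7. So w(8) = 7. P is now [[1, 3, 6, 9], [2, 4], [5]].
Step i=7: Q has 7 at row 1, column 4; remove that cell from P, ejecting 9. So w(7) = 9. P is now [[1, 3, 6], [2, 4], [5]].
Step i=6: Q has 6 at row 2, column 2; remove 4 from row 2 of P and reverse-bump: 4 enters row 1 and ejects 3. So w(6) = 3. P is now [[1, 4, 6], [2], [5]].
Step i=5: Q has 5 at row 1, column 3; remove that cell from P, ejecting 6. So w(5) = 6. P is now [[1, 4], [2], [5]].
Step i=4: Q has 4 at row 3, column 1; remove 5 from row 3 of P and reverse-bump: 5 enters row 2 and ejects 2; 2 enters row 1 and ejects 1. So w(4) = 1. P is now [[2, 4], [5]].
Step i=3: Q has 3 at row 2, column 1; remove 5 from row 2 of P and reverse-bump: 5 enters row 1 and ejects 4. So w(3) = 4. P is now [[2, 5]].
Step i=2: Q has 2 at row 1, column 2; remove that cell from P, ejecting 5. So w(2) = 5. P is now [[2]].
Step i=1: Q has 1 at row 1, column 1; remove that cell from P, ejecting 2. So w(1) = 2. P is now [].

So w = 2 5 4 1 6 3 9 7 8.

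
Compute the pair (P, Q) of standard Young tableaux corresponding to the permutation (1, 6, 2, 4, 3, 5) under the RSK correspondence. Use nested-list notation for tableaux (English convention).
P = [[1, 2, 3, 5], [4], [6]], Q = [[1, 2, 4, 6], [3], [5]]

Insert each entry of the permutation into P by Schensted row insertion, recording in Q the position of each new cell.

Insert 1: appended to row 1. P = [[1]].
Insert 6: appended to row 1. P = [[1, 6]].
Insert 2: 2 bumps 6 from row 1; 6 starts row 2. P = [[1, 2], [6]].
Insert 4: appended to row 1. P = [[1, 2, 4], [6]].
Insert 3: 3 bumps 4 from row 1; 4 bumps 6 from row 2; 6 starts row 3. P = [[1, 2, 3], [4], [6]].
Insert 5: appended to row 1. P = [[1, 2, 3, 5], [4], [6]].

So P = [[1, 2, 3, 5], [4], [6]], Q = [[1, 2, 4, 6], [3], [5]].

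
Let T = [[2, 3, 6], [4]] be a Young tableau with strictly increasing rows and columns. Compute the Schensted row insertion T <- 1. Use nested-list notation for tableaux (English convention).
[[1, 3, 6], [2], [4]]

In row 1, 1 replaces 2 (the leftmost entry greater than 1); 2 is bumped to row 2. In row 2, 2 replaces 4 (the leftmost entry greater than 2); 4 is bumped to row 3. 4 starts a new row 3. The new tableau is [[1, 3, 6], [2], [4]].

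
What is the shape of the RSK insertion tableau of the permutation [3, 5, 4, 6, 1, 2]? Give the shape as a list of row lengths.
Row-insert each entry into an empty tableau.

After inserting 3: P = [[3]].
After inserting 5: P = [[3, 5]].
After inserting 4: P = [[3, 4], [5]].
After inserting 6: P = [[3, 4, 6], [5]].
After inserting 1: P = [[1, 4, 6], [3], [5]].
After inserting 2: P = [[1, 2, 6], [3, 4], [5]].

The final insertion tableau P = [[1, 2, 6], [3, 4], [5]] has shape [3, 2, 1].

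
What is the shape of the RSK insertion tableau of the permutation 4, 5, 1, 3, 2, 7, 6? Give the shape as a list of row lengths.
Row-insert each entry into an empty tableau.

After inserting 4: P = [[4]].
After inserting 5: P = [[4, 5]].
After inserting 1: P = [[1, 5], [4]].
After inserting 3: P = [[1, 3], [4, 5]].
After inserting 2: P = [[1, 2], [3, 5], [4]].
After inserting 7: P = [[1, 2, 7], [3, 5], [4]].
After inserting 6: P = [[1, 2, 6], [3, 5, 7], [4]].

The final insertion tableau P = [[1, 2, 6], [3, 5, 7], [4]] has shape [3, 3, 1].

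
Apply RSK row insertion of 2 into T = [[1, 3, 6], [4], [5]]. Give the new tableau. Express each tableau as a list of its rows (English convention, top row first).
[[1, 2, 6], [3], [4], [5]]

In row 1, 2 replaces 3 (the leftmost entry greater than 2); 3 is bumped to row 2. In row 2, 3 replaces 4 (the leftmost entry greater than 3); 4 is bumped to row 3. In row 3, 4 replaces 5 (the leftmost entry greater than 4); 5 is bumped to row 4. 5 starts a new row 4. The new tableau is [[1, 2, 6], [3], [4], [5]].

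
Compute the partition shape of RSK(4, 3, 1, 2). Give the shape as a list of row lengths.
RSK row insertion gives P = [[1, 2], [3], [4]], which has shape [2, 1, 1].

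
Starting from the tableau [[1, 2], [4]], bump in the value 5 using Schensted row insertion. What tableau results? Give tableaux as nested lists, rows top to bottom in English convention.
[[1, 2, 5], [4]]

5 is larger than every entry of row 1, so it is appended to row 1. The new tableau is [[1, 2, 5], [4]].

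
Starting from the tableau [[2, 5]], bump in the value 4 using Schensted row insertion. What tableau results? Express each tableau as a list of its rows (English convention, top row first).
In row 1, 4 replaces 5 (the leftmost entry greater than 4); 5 is bumped to row 2. 5 starts a new row 2. The new tableau is [[2, 4], [5]].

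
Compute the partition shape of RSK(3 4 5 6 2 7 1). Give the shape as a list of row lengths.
[5, 1, 1]

Row-insert each entry into an empty tableau.

After inserting 3: P = [[3]].
After inserting 4: P = [[3, 4]].
After inserting 5: P = [[3, 4, 5]].
After inserting 6: P = [[3, 4, 5, 6]].
After inserting 2: P = [[2, 4, 5, 6], [3]].
After inserting 7: P = [[2, 4, 5, 6, 7], [3]].
After inserting 1: P = [[1, 4, 5, 6, 7], [2], [3]].

The final insertion tableau P = [[1, 4, 5, 6, 7], [2], [3]] has shape [5, 1, 1].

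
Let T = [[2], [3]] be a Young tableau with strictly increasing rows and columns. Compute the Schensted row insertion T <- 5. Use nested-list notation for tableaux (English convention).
[[2, 5], [3]]

5 is larger than every entry of row 1, so it is appended to row 1. The new tableau is [[2, 5], [3]].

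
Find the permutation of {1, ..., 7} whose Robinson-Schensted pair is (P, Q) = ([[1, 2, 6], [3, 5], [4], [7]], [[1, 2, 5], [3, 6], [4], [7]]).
4 7 5 1 6 3 2

Reverse the RSK construction: for i from n down to 1, find the cell of Q containing i, remove the entry at that cell from P, and reverse-bump it up through P; the value ejected from row 1 is w(i).

Step i=7: Q has 7 at row 4, column 1; remove 7 from row 4 of P and reverse-bump: 7 enters row 3 and ejects 4; 4 enters row 2 and ejects 3; 3 enters row 1 and ejects 2. So w(7) = 2. P is now [[1, 3, 6], [4, 5], [7]].
Step i=6: Q has 6 at row 2, column 2; remove 5 from row 2 of P and reverse-bump: 5 enters row 1 and ejects 3. So w(6) = 3. P is now [[1, 5, 6], [4], [7]].
Step i=5: Q has 5 at row 1, column 3; remove that cell from P, ejecting 6. So w(5) = 6. P is now [[1, 5], [4], [7]].
Step i=4: Q has 4 at row 3, column 1; remove 7 from row 3 of P and reverse-bump: 7 enters row 2 and ejects 4; 4 enters row 1 and ejects 1. So w(4) = 1. P is now [[4, 5], [7]].
Step i=3: Q has 3 at row 2, column 1; remove 7 from row 2 of P and reverse-bump: 7 enters row 1 and ejects 5. So w(3) = 5. P is now [[4, 7]].
Step i=2: Q has 2 at row 1, column 2; remove that cell from P, ejecting 7. So w(2) = 7. P is now [[4]].
Step i=1: Q has 1 at row 1, column 1; remove that cell from P, ejecting 4. So w(1) = 4. P is now [].

So w = 4 7 5 1 6 3 2.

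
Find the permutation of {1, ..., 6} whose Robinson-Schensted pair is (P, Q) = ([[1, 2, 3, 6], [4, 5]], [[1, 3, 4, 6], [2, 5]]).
Reverse the RSK construction: for i from n down to 1, find the cell of Q containing i, remove the entry at that cell from P, and reverse-bump it up through P; the value ejected from row 1 is w(i).

Step i=6: Q has 6 at row 1, column 4; remove that cell from P, ejecting 6. So w(6) = 6. P is now [[1, 2, 3], [4, 5]].
Step i=5: Q has 5 at row 2, column 2; remove 5 from row 2 of P and reverse-bump: 5 enters row 1 and ejects 3. So w(5) = 3. P is now [[1, 2, 5], [4]].
Step i=4: Q has 4 at row 1, column 3; remove that cell from P, ejecting 5. So w(4) = 5. P is now [[1, 2], [4]].
Step i=3: Q has 3 at row 1, column 2; remove that cell from P, ejecting 2. So w(3) = 2. P is now [[1], [4]].
Step i=2: Q has 2 at row 2, column 1; remove 4 from row 2 of P and reverse-bump: 4 enters row 1 and ejects 1. So w(2) = 1. P is now [[4]].
Step i=1: Q has 1 at row 1, column 1; remove that cell from P, ejecting 4. So w(1) = 4. P is now [].

So w = 4 1 2 5 3 6.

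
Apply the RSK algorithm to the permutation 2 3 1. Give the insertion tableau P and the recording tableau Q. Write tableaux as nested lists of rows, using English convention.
Insert each entry of the permutation into P by Schensted row insertion, recording in Q the position of each new cell.

After inserting 2: P = [[2]].
After inserting 3: P = [[2, 3]].
After inserting 1: P = [[1, 3], [2]].

So P = [[1, 3], [2]], Q = [[1, 2], [3]].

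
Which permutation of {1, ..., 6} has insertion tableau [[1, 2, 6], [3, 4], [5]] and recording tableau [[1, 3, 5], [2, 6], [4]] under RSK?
5 3 4 1 6 2

Reverse the RSK construction: for i from n down to 1, find the cell of Q containing i, remove the entry at that cell from P, and reverse-bump it up through P; the value ejected from row 1 is w(i).

Step i=6: Q has 6 at row 2, column 2; remove 4 from row 2 of P and reverse-bump: 4 enters row 1 and ejects 2. So w(6) = 2. P is now [[1, 4, 6], [3], [5]].
Step i=5: Q has 5 at row 1, column 3; remove that cell from P, ejecting 6. So w(5) = 6. P is now [[1, 4], [3], [5]].
Step i=4: Q has 4 at row 3, column 1; remove 5 from row 3 of P and reverse-bump: 5 enters row 2 and ejects 3; 3 enters row 1 and ejects 1. So w(4) = 1. P is now [[3, 4], [5]].
Step i=3: Q has 3 at row 1, column 2; remove that cell from P, ejecting 4. So w(3) = 4. P is now [[3], [5]].
Step i=2: Q has 2 at row 2, column 1; remove 5 from row 2 of P and reverse-bump: 5 enters row 1 and ejects 3. So w(2) = 3. P is now [[5]].
Step i=1: Q has 1 at row 1, column 1; remove that cell from P, ejecting 5. So w(1) = 5. P is now [].

So w = 5 3 4 1 6 2.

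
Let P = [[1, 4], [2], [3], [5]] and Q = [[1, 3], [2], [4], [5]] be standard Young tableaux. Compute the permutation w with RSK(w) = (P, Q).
5 3 4 2 1

Reverse the RSK construction: for i from n down to 1, find the cell of Q containing i, remove the entry at that cell from P, and reverse-bump it up through P; the value ejected from row 1 is w(i).

Step i=5: Q has 5 at row 4, column 1; remove 5 from row 4 of P and reverse-bump: 5 enters row 3 and ejects 3; 3 enters row 2 and ejects 2; 2 enters row 1 and ejects 1. So w(5) = 1. P is now [[2, 4], [3], [5]].
Step i=4: Q has 4 at row 3, column 1; remove 5 from row 3 of P and reverse-bump: 5 enters row 2 and ejects 3; 3 enters row 1 and ejects 2. So w(4) = 2. P is now [[3, 4], [5]].
Step i=3: Q has 3 at row 1, column 2; remove that cell from P, ejecting 4. So w(3) = 4. P is now [[3], [5]].
Step i=2: Q has 2 at row 2, column 1; remove 5 from row 2 of P and reverse-bump: 5 enters row 1 and ejects 3. So w(2) = 3. P is now [[5]].
Step i=1: Q has 1 at row 1, column 1; remove that cell from P, ejecting 5. So w(1) = 5. P is now [].

So w = 5 3 4 2 1.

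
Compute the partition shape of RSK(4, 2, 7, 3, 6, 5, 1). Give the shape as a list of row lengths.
[3, 2, 1, 1]

Row-insert each entry into an empty tableau.

After inserting 4: P = [[4]].
After inserting 2: P = [[2], [4]].
After inserting 7: P = [[2, 7], [4]].
After inserting 3: P = [[2, 3], [4, 7]].
After inserting 6: P = [[2, 3, 6], [4, 7]].
After inserting 5: P = [[2, 3, 5], [4, 6], [7]].
After inserting 1: P = [[1, 3, 5], [2, 6], [4], [7]].

The final insertion tableau P = [[1, 3, 5], [2, 6], [4], [7]] has shape [3, 2, 1, 1].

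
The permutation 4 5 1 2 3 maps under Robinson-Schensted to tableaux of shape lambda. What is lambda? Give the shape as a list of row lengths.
RSK row insertion gives P = [[1, 2, 3], [4, 5]], which has shape [3, 2].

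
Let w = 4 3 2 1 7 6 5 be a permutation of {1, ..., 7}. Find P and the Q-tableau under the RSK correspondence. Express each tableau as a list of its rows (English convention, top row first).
P = [[1, 5], [2, 6], [3, 7], [4]], Q = [[1, 5], [2, 6], [3, 7], [4]]

Insert each entry of the permutation into P by Schensted row insertion, recording in Q the position of each new cell.

Insert 4: appended to row 1. P = [[4]], Q = [[1]].
Insert 3: 3 bumps 4 from row 1; 4 starts row 2. P = [[3], [4]], Q = [[1], [2]].
Insert 2: 2 bumps 3 from row 1; 3 bumps 4 from row 2; 4 starts row 3. P = [[2], [3], [4]], Q = [[1], [2], [3]].
Insert 1: 1 bumps 2 from row 1; 2 bumps 3 from row 2; 3 bumps 4 from row 3; 4 starts row 4. P = [[1], [2], [3], [4]], Q = [[1], [2], [3], [4]].
Insert 7: appended to row 1. P = [[1, 7], [2], [3], [4]], Q = [[1, 5], [2], [3], [4]].
Insert 6: 6 bumps 7 from row 1; 7 appends to row 2. P = [[1, 6], [2, 7], [3], [4]], Q = [[1, 5], [2, 6], [3], [4]].
Insert 5: 5 bumps 6 from row 1; 6 bumps 7 from row 2; 7 appends to row 3. P = [[1, 5], [2, 6], [3, 7], [4]], Q = [[1, 5], [2, 6], [3, 7], [4]].

So P = [[1, 5], [2, 6], [3, 7], [4]], Q = [[1, 5], [2, 6], [3, 7], [4]].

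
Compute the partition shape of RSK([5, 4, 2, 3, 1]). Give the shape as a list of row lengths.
[2, 1, 1, 1]

Row-insert each entry into an empty tableau.

After inserting 5: P = [[5]].
After inserting 4: P = [[4], [5]].
After inserting 2: P = [[2], [4], [5]].
After inserting 3: P = [[2, 3], [4], [5]].
After inserting 1: P = [[1, 3], [2], [4], [5]].

The final insertion tableau P = [[1, 3], [2], [4], [5]] has shape [2, 1, 1, 1].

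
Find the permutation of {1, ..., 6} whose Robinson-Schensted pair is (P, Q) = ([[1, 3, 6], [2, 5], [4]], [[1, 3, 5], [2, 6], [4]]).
Reverse the RSK construction: for i from n down to 1, find the cell of Q containing i, remove the entry at that cell from P, and reverse-bump it up through P; the value ejected from row 1 is w(i).

Step i=6: Q has 6 at row 2, column 2; remove 5 from row 2 of P and reverse-bump: 5 enters row 1 and ejects 3. So w(6) = 3. P is now [[1, 5, 6], [2], [4]].
Step i=5: Q has 5 at row 1, column 3; remove that cell from P, ejecting 6. So w(5) = 6. P is now [[1, 5], [2], [4]].
Step i=4: Q has 4 at row 3, column 1; remove 4 from row 3 of P and reverse-bump: 4 enters row 2 and ejects 2; 2 enters row 1 and ejects 1. So w(4) = 1. P is now [[2, 5], [4]].
Step i=3: Q has 3 at row 1, column 2; remove that cell from P, ejecting 5. So w(3) = 5. P is now [[2], [4]].
Step i=2: Q has 2 at row 2, column 1; remove 4 from row 2 of P and reverse-bump: 4 enters row 1 and ejects 2. So w(2) = 2. P is now [[4]].
Step i=1: Q has 1 at row 1, column 1; remove that cell from P, ejecting 4. So w(1) = 4. P is now [].

So w = 4 2 5 1 6 3.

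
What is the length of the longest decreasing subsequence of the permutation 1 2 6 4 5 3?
3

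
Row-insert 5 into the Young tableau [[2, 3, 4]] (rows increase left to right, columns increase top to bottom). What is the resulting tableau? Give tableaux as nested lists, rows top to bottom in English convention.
[[2, 3, 4, 5]]

5 is larger than every entry of row 1, so it is appended to row 1. The new tableau is [[2, 3, 4, 5]].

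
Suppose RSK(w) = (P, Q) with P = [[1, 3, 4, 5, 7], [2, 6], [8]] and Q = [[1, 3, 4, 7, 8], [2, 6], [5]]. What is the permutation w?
8 2 3 6 1 4 5 7

Reverse RSK: for i = n, n-1, ..., 1, locate i in Q, remove the corresponding corner cell from P, and reverse-bump its entry up through P; the value ejected from row 1 is w(i).

So w = 8 2 3 6 1 4 5 7.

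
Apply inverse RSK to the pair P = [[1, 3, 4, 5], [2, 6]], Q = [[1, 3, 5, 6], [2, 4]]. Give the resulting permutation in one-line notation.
2 1 6 3 4 5

Reverse the RSK construction: for i from n down to 1, find the cell of Q containing i, remove the entry at that cell from P, and reverse-bump it up through P; the value ejected from row 1 is w(i).

Step i=6: Q has 6 at row 1, column 4; remove that cell from P, ejecting 5. So w(6) = 5. P is now [[1, 3, 4], [2, 6]].
Step i=5: Q has 5 at row 1, column 3; remove that cell from P, ejecting 4. So w(5) = 4. P is now [[1, 3], [2, 6]].
Step i=4: Q has 4 at row 2, column 2; remove 6 from row 2 of P and reverse-bump: 6 enters row 1 and ejects 3. So w(4) = 3. P is now [[1, 6], [2]].
Step i=3: Q has 3 at row 1, column 2; remove that cell from P, ejecting 6. So w(3) = 6. P is now [[1], [2]].
Step i=2: Q has 2 at row 2, column 1; remove 2 from row 2 of P and reverse-bump: 2 enters row 1 and ejects 1. So w(2) = 1. P is now [[2]].
Step i=1: Q has 1 at row 1, column 1; remove that cell from P, ejecting 2. So w(1) = 2. P is now [].

So w = 2 1 6 3 4 5.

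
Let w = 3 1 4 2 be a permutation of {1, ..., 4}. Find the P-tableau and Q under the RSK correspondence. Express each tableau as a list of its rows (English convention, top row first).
P = [[1, 2], [3, 4]], Q = [[1, 3], [2, 4]]

Insert each entry of the permutation into P by Schensted row insertion, recording in Q the position of each new cell.

After inserting 3: P = [[3]].
After inserting 1: P = [[1], [3]].
After inserting 4: P = [[1, 4], [3]].
After inserting 2: P = [[1, 2], [3, 4]].

So P = [[1, 2], [3, 4]], Q = [[1, 3], [2, 4]].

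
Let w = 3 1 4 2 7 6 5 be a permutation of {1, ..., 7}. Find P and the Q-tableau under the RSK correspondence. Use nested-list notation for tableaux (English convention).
P = [[1, 2, 5], [3, 4, 6], [7]], Q = [[1, 3, 5], [2, 4, 6], [7]]

Insert each entry of the permutation into P by Schensted row insertion, recording in Q the position of each new cell.

After inserting 3: P = [[3]].
After inserting 1: P = [[1], [3]].
After inserting 4: P = [[1, 4], [3]].
After inserting 2: P = [[1, 2], [3, 4]].
After inserting 7: P = [[1, 2, 7], [3, 4]].
After inserting 6: P = [[1, 2, 6], [3, 4, 7]].
After inserting 5: P = [[1, 2, 5], [3, 4, 6], [7]].

So P = [[1, 2, 5], [3, 4, 6], [7]], Q = [[1, 3, 5], [2, 4, 6], [7]].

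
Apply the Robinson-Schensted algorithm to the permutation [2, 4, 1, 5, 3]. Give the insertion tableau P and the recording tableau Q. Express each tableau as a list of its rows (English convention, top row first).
P = [[1, 3, 5], [2, 4]], Q = [[1, 2, 4], [3, 5]]

Insert each entry of the permutation into P by Schensted row insertion, recording in Q the position of each new cell.

After inserting 2: P = [[2]].
After inserting 4: P = [[2, 4]].
After inserting 1: P = [[1, 4], [2]].
After inserting 5: P = [[1, 4, 5], [2]].
After inserting 3: P = [[1, 3, 5], [2, 4]].

So P = [[1, 3, 5], [2, 4]], Q = [[1, 2, 4], [3, 5]].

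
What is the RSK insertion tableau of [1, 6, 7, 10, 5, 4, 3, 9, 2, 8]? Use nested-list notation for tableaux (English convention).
Insert 1: appended to row 1. P = [[1]].
Insert 6: appended to row 1. P = [[1, 6]].
Insert 7: appended to row 1. P = [[1, 6, 7]].
Insert 10: appended to row 1. P = [[1, 6, 7, 10]].
Insert 5: 5 bumps 6 from row 1; 6 starts row 2. P = [[1, 5, 7, 10], [6]].
Insert 4: 4 bumps 5 from row 1; 5 bumps 6 from row 2; 6 starts row 3. P = [[1, 4, 7, 10], [5], [6]].
Insert 3: 3 bumps 4 from row 1; 4 bumps 5 from row 2; 5 bumps 6 from row 3; 6 starts row 4. P = [[1, 3, 7, 10], [4], [5], [6]].
Insert 9: 9 bumps 10 from row 1; 10 appends to row 2. P = [[1, 3, 7, 9], [4, 10], [5], [6]].
Insert 2: 2 bumps 3 from row 1; 3 bumps 4 from row 2; 4 bumps 5 from row 3; 5 bumps 6 from row 4; 6 starts row 5. P = [[1, 2, 7, 9], [3, 10], [4], [5], [6]].
Insert 8: 8 bumps 9 from row 1; 9 bumps 10 from row 2; 10 appends to row 3. P = [[1, 2, 7, 8], [3, 9], [4, 10], [5], [6]].

So P = [[1, 2, 7, 8], [3, 9], [4, 10], [5], [6]].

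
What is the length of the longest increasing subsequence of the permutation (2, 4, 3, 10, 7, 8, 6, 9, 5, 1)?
5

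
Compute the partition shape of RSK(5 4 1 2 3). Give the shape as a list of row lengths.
Row-insert each entry into an empty tableau.

After inserting 5: P = [[5]].
After inserting 4: P = [[4], [5]].
After inserting 1: P = [[1], [4], [5]].
After inserting 2: P = [[1, 2], [4], [5]].
After inserting 3: P = [[1, 2, 3], [4], [5]].

The final insertion tableau P = [[1, 2, 3], [4], [5]] has shape [3, 1, 1].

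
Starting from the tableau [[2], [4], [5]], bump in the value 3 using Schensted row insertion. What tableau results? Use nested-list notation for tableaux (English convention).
[[2, 3], [4], [5]]

3 is larger than every entry of row 1, so it is appended to row 1. The new tableau is [[2, 3], [4], [5]].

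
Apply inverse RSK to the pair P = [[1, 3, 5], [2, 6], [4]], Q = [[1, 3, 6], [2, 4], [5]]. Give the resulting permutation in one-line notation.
Reverse the RSK construction: for i from n down to 1, find the cell of Q containing i, remove the entry at that cell from P, and reverse-bump it up through P; the value ejected from row 1 is w(i).

Step i=6: Q has 6 at row 1, column 3; remove that cell from P, ejecting 5. So w(6) = 5. P is now [[1, 3], [2, 6], [4]].
Step i=5: Q has 5 at row 3, column 1; remove 4 from row 3 of P and reverse-bump: 4 enters row 2 and ejects 2; 2 enters row 1 and ejects 1. So w(5) = 1. P is now [[2, 3], [4, 6]].
Step i=4: Q has 4 at row 2, column 2; remove 6 from row 2 of P and reverse-bump: 6 enters row 1 and ejects 3. So w(4) = 3. P is now [[2, 6], [4]].
Step i=3: Q has 3 at row 1, column 2; remove that cell from P, ejecting 6. So w(3) = 6. P is now [[2], [4]].
Step i=2: Q has 2 at row 2, column 1; remove 4 from row 2 of P and reverse-bump: 4 enters row 1 and ejects 2. So w(2) = 2. P is now [[4]].
Step i=1: Q has 1 at row 1, column 1; remove that cell from P, ejecting 4. So w(1) = 4. P is now [].

So w = 4 2 6 3 1 5.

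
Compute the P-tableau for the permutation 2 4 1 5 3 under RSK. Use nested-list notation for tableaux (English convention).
Insert 2: appended to row 1. P = [[2]].
Insert 4: appended to row 1. P = [[2, 4]].
Insert 1: 1 bumps 2 from row 1; 2 starts row 2. P = [[1, 4], [2]].
Insert 5: appended to row 1. P = [[1, 4, 5], [2]].
Insert 3: 3 bumps 4 from row 1; 4 appends to row 2. P = [[1, 3, 5], [2, 4]].

So P = [[1, 3, 5], [2, 4]].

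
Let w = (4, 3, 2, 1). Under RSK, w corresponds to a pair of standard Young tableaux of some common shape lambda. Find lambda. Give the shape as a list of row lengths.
[1, 1, 1, 1]

Row-insert each entry into an empty tableau.

After inserting 4: P = [[4]].
After inserting 3: P = [[3], [4]].
After inserting 2: P = [[2], [3], [4]].
After inserting 1: P = [[1], [2], [3], [4]].

The final insertion tableau P = [[1], [2], [3], [4]] has shape [1, 1, 1, 1].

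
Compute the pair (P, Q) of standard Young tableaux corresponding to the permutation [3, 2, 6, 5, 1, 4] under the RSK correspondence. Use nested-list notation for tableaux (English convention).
Insert each entry of the permutation into P by Schensted row insertion, recording in Q the position of each new cell.

Insert 3: appended to row 1. P = [[3]].
Insert 2: 2 bumps 3 from row 1; 3 starts row 2. P = [[2], [3]].
Insert 6: appended to row 1. P = [[2, 6], [3]].
Insert 5: 5 bumps 6 from row 1; 6 appends to row 2. P = [[2, 5], [3, 6]].
Insert 1: 1 bumps 2 from row 1; 2 bumps 3 from row 2; 3 starts row 3. P = [[1, 5], [2, 6], [3]].
Insert 4: 4 bumps 5 from row 1; 5 bumps 6 from row 2; 6 appends to row 3. P = [[1, 4], [2, 5], [3, 6]].

So P = [[1, 4], [2, 5], [3, 6]], Q = [[1, 3], [2, 4], [5, 6]].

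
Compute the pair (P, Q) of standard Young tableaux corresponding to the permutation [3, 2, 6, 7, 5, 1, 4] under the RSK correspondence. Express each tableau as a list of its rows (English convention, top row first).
P = [[1, 4, 7], [2, 5], [3, 6]], Q = [[1, 3, 4], [2, 5], [6, 7]]

Insert each entry of the permutation into P by Schensted row insertion, recording in Q the position of each new cell.

Insert 3: appended to row 1. P = [[3]].
Insert 2: 2 bumps 3 from row 1; 3 starts row 2. P = [[2], [3]].
Insert 6: appended to row 1. P = [[2, 6], [3]].
Insert 7: appended to row 1. P = [[2, 6, 7], [3]].
Insert 5: 5 bumps 6 from row 1; 6 appends to row 2. P = [[2, 5, 7], [3, 6]].
Insert 1: 1 bumps 2 from row 1; 2 bumps 3 from row 2; 3 starts row 3. P = [[1, 5, 7], [2, 6], [3]].
Insert 4: 4 bumps 5 from row 1; 5 bumps 6 from row 2; 6 appends to row 3. P = [[1, 4, 7], [2, 5], [3, 6]].

So P = [[1, 4, 7], [2, 5], [3, 6]], Q = [[1, 3, 4], [2, 5], [6, 7]].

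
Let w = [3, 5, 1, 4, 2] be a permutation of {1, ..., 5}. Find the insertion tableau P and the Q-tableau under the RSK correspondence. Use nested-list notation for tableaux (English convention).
P = [[1, 2], [3, 4], [5]], Q = [[1, 2], [3, 4], [5]]

Insert each entry of the permutation into P by Schensted row insertion, recording in Q the position of each new cell.

Insert 3: appended to row 1. P = [[3]].
Insert 5: appended to row 1. P = [[3, 5]].
Insert 1: 1 bumps 3 from row 1; 3 starts row 2. P = [[1, 5], [3]].
Insert 4: 4 bumps 5 from row 1; 5 appends to row 2. P = [[1, 4], [3, 5]].
Insert 2: 2 bumps 4 from row 1; 4 bumps 5 from row 2; 5 starts row 3. P = [[1, 2], [3, 4], [5]].

So P = [[1, 2], [3, 4], [5]], Q = [[1, 2], [3, 4], [5]].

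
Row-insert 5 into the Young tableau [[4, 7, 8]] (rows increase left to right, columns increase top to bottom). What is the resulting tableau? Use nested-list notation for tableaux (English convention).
[[4, 5, 8], [7]]

In row 1, 5 replaces 7 (the leftmost entry greater than 5); 7 is bumped to row 2. 7 starts a new row 2. The new tableau is [[4, 5, 8], [7]].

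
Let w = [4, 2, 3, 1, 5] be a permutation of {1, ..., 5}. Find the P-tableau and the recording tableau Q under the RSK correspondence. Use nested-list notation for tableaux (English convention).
P = [[1, 3, 5], [2], [4]], Q = [[1, 3, 5], [2], [4]]

Insert each entry of the permutation into P by Schensted row insertion, recording in Q the position of each new cell.

Insert 4: appended to row 1. P = [[4]].
Insert 2: 2 bumps 4 from row 1; 4 starts row 2. P = [[2], [4]].
Insert 3: appended to row 1. P = [[2, 3], [4]].
Insert 1: 1 bumps 2 from row 1; 2 bumps 4 from row 2; 4 starts row 3. P = [[1, 3], [2], [4]].
Insert 5: appended to row 1. P = [[1, 3, 5], [2], [4]].

So P = [[1, 3, 5], [2], [4]], Q = [[1, 3, 5], [2], [4]].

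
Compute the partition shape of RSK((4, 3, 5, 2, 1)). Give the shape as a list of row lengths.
RSK row insertion gives P = [[1, 5], [2], [3], [4]], which has shape [2, 1, 1, 1].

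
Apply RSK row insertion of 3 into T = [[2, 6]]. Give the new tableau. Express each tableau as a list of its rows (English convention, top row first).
[[2, 3], [6]]

In row 1, 3 replaces 6 (the leftmost entry greater than 3); 6 is bumped to row 2. 6 starts a new row 2. The new tableau is [[2, 3], [6]].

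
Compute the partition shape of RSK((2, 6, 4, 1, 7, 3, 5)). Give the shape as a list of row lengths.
Row-insert each entry into an empty tableau.

After inserting 2: P = [[2]].
After inserting 6: P = [[2, 6]].
After inserting 4: P = [[2, 4], [6]].
After inserting 1: P = [[1, 4], [2], [6]].
After inserting 7: P = [[1, 4, 7], [2], [6]].
After inserting 3: P = [[1, 3, 7], [2, 4], [6]].
After inserting 5: P = [[1, 3, 5], [2, 4, 7], [6]].

The final insertion tableau P = [[1, 3, 5], [2, 4, 7], [6]] has shape [3, 3, 1].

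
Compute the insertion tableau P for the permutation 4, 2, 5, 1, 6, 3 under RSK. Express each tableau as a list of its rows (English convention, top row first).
Insert 4: appended to row 1. P = [[4]].
Insert 2: 2 bumps 4 from row 1; 4 starts row 2. P = [[2], [4]].
Insert 5: appended to row 1. P = [[2, 5], [4]].
Insert 1: 1 bumps 2 from row 1; 2 bumps 4 from row 2; 4 starts row 3. P = [[1, 5], [2], [4]].
Insert 6: appended to row 1. P = [[1, 5, 6], [2], [4]].
Insert 3: 3 bumps 5 from row 1; 5 appends to row 2. P = [[1, 3, 6], [2, 5], [4]].

So P = [[1, 3, 6], [2, 5], [4]].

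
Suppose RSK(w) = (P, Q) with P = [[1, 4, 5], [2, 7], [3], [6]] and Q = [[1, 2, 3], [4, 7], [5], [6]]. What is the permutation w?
3 6 7 4 2 1 5

Reverse the RSK construction: for i from n down to 1, find the cell of Q containing i, remove the entry at that cell from P, and reverse-bump it up through P; the value ejected from row 1 is w(i).

Step i=7: Q has 7 at row 2, column 2; remove 7 from row 2 of P and reverse-bump: 7 enters row 1 and ejects 5. So w(7) = 5. P is now [[1, 4, 7], [2], [3], [6]].
Step i=6: Q has 6 at row 4, column 1; remove 6 from row 4 of P and reverse-bump: 6 enters row 3 and ejects 3; 3 enters row 2 and ejects 2; 2 enters row 1 and ejects 1. So w(6) = 1. P is now [[2, 4, 7], [3], [6]].
Step i=5: Q has 5 at row 3, column 1; remove 6 from row 3 of P and reverse-bump: 6 enters row 2 and ejects 3; 3 enters row 1 and ejects 2. So w(5) = 2. P is now [[3, 4, 7], [6]].
Step i=4: Q has 4 at row 2, column 1; remove 6 from row 2 of P and reverse-bump: 6 enters row 1 and ejects 4. So w(4) = 4. P is now [[3, 6, 7]].
Step i=3: Q has 3 at row 1, column 3; remove that cell from P, ejecting 7. So w(3) = 7. P is now [[3, 6]].
Step i=2: Q has 2 at row 1, column 2; remove that cell from P, ejecting 6. So w(2) = 6. P is now [[3]].
Step i=1: Q has 1 at row 1, column 1; remove that cell from P, ejecting 3. So w(1) = 3. P is now [].

So w = 3 6 7 4 2 1 5.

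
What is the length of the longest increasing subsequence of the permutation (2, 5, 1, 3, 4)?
3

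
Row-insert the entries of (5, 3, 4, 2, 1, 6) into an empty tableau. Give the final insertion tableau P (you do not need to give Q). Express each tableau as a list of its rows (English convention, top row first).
P = [[1, 4, 6], [2], [3], [5]]

After inserting 5: P = [[5]].
After inserting 3: P = [[3], [5]].
After inserting 4: P = [[3, 4], [5]].
After inserting 2: P = [[2, 4], [3], [5]].
After inserting 1: P = [[1, 4], [2], [3], [5]].
After inserting 6: P = [[1, 4, 6], [2], [3], [5]].

So P = [[1, 4, 6], [2], [3], [5]].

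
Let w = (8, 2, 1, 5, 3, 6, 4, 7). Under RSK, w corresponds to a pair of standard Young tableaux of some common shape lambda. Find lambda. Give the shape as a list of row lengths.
Row-insert each entry into an empty tableau.

After inserting 8: P = [[8]].
After inserting 2: P = [[2], [8]].
After inserting 1: P = [[1], [2], [8]].
After inserting 5: P = [[1, 5], [2], [8]].
After inserting 3: P = [[1, 3], [2, 5], [8]].
After inserting 6: P = [[1, 3, 6], [2, 5], [8]].
After inserting 4: P = [[1, 3, 4], [2, 5, 6], [8]].
After inserting 7: P = [[1, 3, 4, 7], [2, 5, 6], [8]].

The final insertion tableau P = [[1, 3, 4, 7], [2, 5, 6], [8]] has shape [4, 3, 1].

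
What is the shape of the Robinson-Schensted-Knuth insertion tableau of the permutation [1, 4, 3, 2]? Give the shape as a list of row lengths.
[2, 1, 1]

Row-insert each entry into an empty tableau.

After inserting 1: P = [[1]].
After inserting 4: P = [[1, 4]].
After inserting 3: P = [[1, 3], [4]].
After inserting 2: P = [[1, 2], [3], [4]].

The final insertion tableau P = [[1, 2], [3], [4]] has shape [2, 1, 1].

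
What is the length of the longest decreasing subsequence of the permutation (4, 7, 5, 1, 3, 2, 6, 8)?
4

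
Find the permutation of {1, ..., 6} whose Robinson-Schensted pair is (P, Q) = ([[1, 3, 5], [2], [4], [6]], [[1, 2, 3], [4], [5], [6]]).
2 4 6 5 3 1

Reverse the RSK construction: for i from n down to 1, find the cell of Q containing i, remove the entry at that cell from P, and reverse-bump it up through P; the value ejected from row 1 is w(i).

Step i=6: Q has 6 at row 4, column 1; remove 6 from row 4 of P and reverse-bump: 6 enters row 3 and ejects 4; 4 enters row 2 and ejects 2; 2 enters row 1 and ejects 1. So w(6) = 1. P is now [[2, 3, 5], [4], [6]].
Step i=5: Q has 5 at row 3, column 1; remove 6 from row 3 of P and reverse-bump: 6 enters row 2 and ejects 4; 4 enters row 1 and ejects 3. So w(5) = 3. P is now [[2, 4, 5], [6]].
Step i=4: Q has 4 at row 2, column 1; remove 6 from row 2 of P and reverse-bump: 6 enters row 1 and ejects 5. So w(4) = 5. P is now [[2, 4, 6]].
Step i=3: Q has 3 at row 1, column 3; remove that cell from P, ejecting 6. So w(3) = 6. P is now [[2, 4]].
Step i=2: Q has 2 at row 1, column 2; remove that cell from P, ejecting 4. So w(2) = 4. P is now [[2]].
Step i=1: Q has 1 at row 1, column 1; remove that cell from P, ejecting 2. So w(1) = 2. P is now [].

So w = 2 4 6 5 3 1.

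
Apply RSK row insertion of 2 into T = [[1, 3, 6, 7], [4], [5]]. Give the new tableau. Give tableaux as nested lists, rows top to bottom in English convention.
In row 1, 2 replaces 3 (the leftmost entry greater than 2); 3 is bumped to row 2. In row 2, 3 replaces 4 (the leftmost entry greater than 3); 4 is bumped to row 3. In row 3, 4 replaces 5 (the leftmost entry greater than 4); 5 is bumped to row 4. 5 starts a new row 4. The new tableau is [[1, 2, 6, 7], [3], [4], [5]].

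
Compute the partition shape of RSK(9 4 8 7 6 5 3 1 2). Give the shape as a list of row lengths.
Row-insert each entry into an empty tableau.

After inserting 9: P = [[9]].
After inserting 4: P = [[4], [9]].
After inserting 8: P = [[4, 8], [9]].
After inserting 7: P = [[4, 7], [8], [9]].
After inserting 6: P = [[4, 6], [7], [8], [9]].
After inserting 5: P = [[4, 5], [6], [7], [8], [9]].
After inserting 3: P = [[3, 5], [4], [6], [7], [8], [9]].
After inserting 1: P = [[1, 5], [3], [4], [6], [7], [8], [9]].
After inserting 2: P = [[1, 2], [3, 5], [4], [6], [7], [8], [9]].

The final insertion tableau P = [[1, 2], [3, 5], [4], [6], [7], [8], [9]] has shape [2, 2, 1, 1, 1, 1, 1].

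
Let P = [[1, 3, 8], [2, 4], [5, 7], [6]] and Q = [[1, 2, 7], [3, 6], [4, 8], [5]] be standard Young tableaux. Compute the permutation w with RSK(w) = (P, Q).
Reverse RSK: for i = n, n-1, ..., 1, locate i in Q, remove the corresponding corner cell from P, and reverse-bump its entry up through P; the value ejected from row 1 is w(i).

So w = 6 7 5 2 1 4 8 3.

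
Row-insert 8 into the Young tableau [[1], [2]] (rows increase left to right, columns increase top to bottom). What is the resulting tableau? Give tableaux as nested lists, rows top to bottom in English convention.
[[1, 8], [2]]

8 is larger than every entry of row 1, so it is appended to row 1. The new tableau is [[1, 8], [2]].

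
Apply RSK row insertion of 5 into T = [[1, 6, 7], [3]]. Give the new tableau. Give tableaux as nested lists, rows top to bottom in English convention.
[[1, 5, 7], [3, 6]]

In row 1, 5 replaces 6 (the leftmost entry greater than 5); 6 is bumped to row 2. 6 is appended to row 2. The new tableau is [[1, 5, 7], [3, 6]].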